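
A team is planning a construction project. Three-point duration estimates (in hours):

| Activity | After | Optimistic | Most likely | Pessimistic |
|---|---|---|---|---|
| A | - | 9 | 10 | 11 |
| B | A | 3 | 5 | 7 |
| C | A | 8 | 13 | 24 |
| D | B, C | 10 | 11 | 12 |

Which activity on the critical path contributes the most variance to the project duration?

C

te_A = (9 + 4·10 + 11)/6 = 60/6 = 10; σ²_A = ((11−9)/6)² = 0.111
te_B = (3 + 4·5 + 7)/6 = 30/6 = 5; σ²_B = ((7−3)/6)² = 0.444
te_C = (8 + 4·13 + 24)/6 = 84/6 = 14; σ²_C = ((24−8)/6)² = 7.111
te_D = (10 + 4·11 + 12)/6 = 66/6 = 11; σ²_D = ((12−10)/6)² = 0.111

Forward pass:
ES_A = 0; EF_A = 10
ES_B = 10; EF_B = 10+5 = 15
ES_C = 10; EF_C = 10+14 = 24
ES_D = max(EF_B=15, EF_C=24) = 24; EF_D = 24+11 = 35
Expected project duration μ = 35 hours. Critical path: A → C → D.

Variances on critical path: σ²_A=0.111, σ²_C=7.111, σ²_D=0.111.
Largest is σ²_C = 7.111.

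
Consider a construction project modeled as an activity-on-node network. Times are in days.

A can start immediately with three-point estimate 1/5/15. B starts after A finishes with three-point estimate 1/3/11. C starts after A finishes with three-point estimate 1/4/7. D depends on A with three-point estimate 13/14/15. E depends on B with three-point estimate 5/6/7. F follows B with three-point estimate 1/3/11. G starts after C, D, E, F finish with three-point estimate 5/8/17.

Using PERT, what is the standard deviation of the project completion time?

te_A = (1 + 4·5 + 15)/6 = 36/6 = 6; σ²_A = ((15−1)/6)² = 5.444
te_B = (1 + 4·3 + 11)/6 = 24/6 = 4; σ²_B = ((11−1)/6)² = 2.778
te_C = (1 + 4·4 + 7)/6 = 24/6 = 4; σ²_C = ((7−1)/6)² = 1.000
te_D = (13 + 4·14 + 15)/6 = 84/6 = 14; σ²_D = ((15−13)/6)² = 0.111
te_E = (5 + 4·6 + 7)/6 = 36/6 = 6; σ²_E = ((7−5)/6)² = 0.111
te_F = (1 + 4·3 + 11)/6 = 24/6 = 4; σ²_F = ((11−1)/6)² = 2.778
te_G = (5 + 4·8 + 17)/6 = 54/6 = 9; σ²_G = ((17−5)/6)² = 4.000

Forward pass:
ES_A = 0; EF_A = 6
ES_B = 6; EF_B = 6+4 = 10
ES_C = 6; EF_C = 6+4 = 10
ES_D = 6; EF_D = 6+14 = 20
ES_E = 10; EF_E = 10+6 = 16
ES_F = 10; EF_F = 10+4 = 14
ES_G = max(EF_C=10, EF_D=20, EF_E=16, EF_F=14) = 20; EF_G = 20+9 = 29
Expected project duration μ = 29 days. Critical path: A → D → G.

Variance along critical path = 5.444 + 0.111 + 4.000 = 9.556
σ = √9.556 = 3.091 days

3.09 days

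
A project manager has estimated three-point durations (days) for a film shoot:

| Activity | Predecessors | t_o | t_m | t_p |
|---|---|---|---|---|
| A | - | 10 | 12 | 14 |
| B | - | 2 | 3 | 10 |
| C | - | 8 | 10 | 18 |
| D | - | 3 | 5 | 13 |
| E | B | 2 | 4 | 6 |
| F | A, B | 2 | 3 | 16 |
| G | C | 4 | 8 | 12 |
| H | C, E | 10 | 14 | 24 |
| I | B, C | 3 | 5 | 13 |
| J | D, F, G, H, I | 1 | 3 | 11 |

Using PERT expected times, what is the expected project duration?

30 days

te_A = (10 + 4·12 + 14)/6 = 72/6 = 12
te_B = (2 + 4·3 + 10)/6 = 24/6 = 4
te_C = (8 + 4·10 + 18)/6 = 66/6 = 11
te_D = (3 + 4·5 + 13)/6 = 36/6 = 6
te_E = (2 + 4·4 + 6)/6 = 24/6 = 4
te_F = (2 + 4·3 + 16)/6 = 30/6 = 5
te_G = (4 + 4·8 + 12)/6 = 48/6 = 8
te_H = (10 + 4·14 + 24)/6 = 90/6 = 15
te_I = (3 + 4·5 + 13)/6 = 36/6 = 6
te_J = (1 + 4·3 + 11)/6 = 24/6 = 4

Forward pass:
ES_A = 0; EF_A = 12
ES_B = 0; EF_B = 4
ES_C = 0; EF_C = 11
ES_D = 0; EF_D = 6
ES_E = 4; EF_E = 4+4 = 8
ES_F = max(EF_A=12, EF_B=4) = 12; EF_F = 12+5 = 17
ES_G = 11; EF_G = 11+8 = 19
ES_H = max(EF_C=11, EF_E=8) = 11; EF_H = 11+15 = 26
ES_I = max(EF_B=4, EF_C=11) = 11; EF_I = 11+6 = 17
ES_J = max(EF_D=6, EF_F=17, EF_G=19, EF_H=26, EF_I=17) = 26; EF_J = 26+4 = 30
Expected project duration μ = 30 days. Critical path: C → H → J.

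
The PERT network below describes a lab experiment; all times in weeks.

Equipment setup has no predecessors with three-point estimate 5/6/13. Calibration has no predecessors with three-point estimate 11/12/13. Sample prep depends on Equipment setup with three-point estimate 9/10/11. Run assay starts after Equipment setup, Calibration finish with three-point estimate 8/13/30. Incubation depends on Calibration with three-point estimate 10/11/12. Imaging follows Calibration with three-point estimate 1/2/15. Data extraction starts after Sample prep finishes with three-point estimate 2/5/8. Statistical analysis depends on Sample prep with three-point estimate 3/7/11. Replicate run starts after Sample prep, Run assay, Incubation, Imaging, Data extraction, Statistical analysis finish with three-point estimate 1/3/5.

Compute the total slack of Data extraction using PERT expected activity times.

te_Equipment setup = (5 + 4·6 + 13)/6 = 42/6 = 7
te_Calibration = (11 + 4·12 + 13)/6 = 72/6 = 12
te_Sample prep = (9 + 4·10 + 11)/6 = 60/6 = 10
te_Run assay = (8 + 4·13 + 30)/6 = 90/6 = 15
te_Incubation = (10 + 4·11 + 12)/6 = 66/6 = 11
te_Imaging = (1 + 4·2 + 15)/6 = 24/6 = 4
te_Data extraction = (2 + 4·5 + 8)/6 = 30/6 = 5
te_Statistical analysis = (3 + 4·7 + 11)/6 = 42/6 = 7
te_Replicate run = (1 + 4·3 + 5)/6 = 18/6 = 3

Forward pass:
ES_Equipment setup = 0; EF_Equipment setup = 7
ES_Calibration = 0; EF_Calibration = 12
ES_Sample prep = 7; EF_Sample prep = 7+10 = 17
ES_Run assay = max(EF_Equipment setup=7, EF_Calibration=12) = 12; EF_Run assay = 12+15 = 27
ES_Incubation = 12; EF_Incubation = 12+11 = 23
ES_Imaging = 12; EF_Imaging = 12+4 = 16
ES_Data extraction = 17; EF_Data extraction = 17+5 = 22
ES_Statistical analysis = 17; EF_Statistical analysis = 17+7 = 24
ES_Replicate run = max(EF_Sample prep=17, EF_Run assay=27, EF_Incubation=23, EF_Imaging=16, EF_Data extraction=22, EF_Statistical analysis=24) = 27; EF_Replicate run = 27+3 = 30
Expected project duration μ = 30 weeks. Critical path: Calibration → Run assay → Replicate run.

Backward pass:
LF_Replicate run = 30; LS_Replicate run = 30−3 = 27
LF_Statistical analysis = LS_Replicate run = 27; LS_Statistical analysis = 27−7 = 20
LF_Data extraction = LS_Replicate run = 27; LS_Data extraction = 27−5 = 22
LF_Imaging = LS_Replicate run = 27; LS_Imaging = 27−4 = 23
LF_Incubation = LS_Replicate run = 27; LS_Incubation = 27−11 = 16
LF_Run assay = LS_Replicate run = 27; LS_Run assay = 27−15 = 12
LF_Sample prep = min(LS_Data extraction=22, LS_Statistical analysis=20, LS_Replicate run=27) = 20; LS_Sample prep = 20−10 = 10
LF_Calibration = min(LS_Run assay=12, LS_Incubation=16, LS_Imaging=23) = 12; LS_Calibration = 12−12 = 0
LF_Equipment setup = min(LS_Sample prep=10, LS_Run assay=12) = 10; LS_Equipment setup = 10−7 = 3
Slack_Data extraction = LS_Data extraction − ES_Data extraction = 22 − 17 = 5

5 weeks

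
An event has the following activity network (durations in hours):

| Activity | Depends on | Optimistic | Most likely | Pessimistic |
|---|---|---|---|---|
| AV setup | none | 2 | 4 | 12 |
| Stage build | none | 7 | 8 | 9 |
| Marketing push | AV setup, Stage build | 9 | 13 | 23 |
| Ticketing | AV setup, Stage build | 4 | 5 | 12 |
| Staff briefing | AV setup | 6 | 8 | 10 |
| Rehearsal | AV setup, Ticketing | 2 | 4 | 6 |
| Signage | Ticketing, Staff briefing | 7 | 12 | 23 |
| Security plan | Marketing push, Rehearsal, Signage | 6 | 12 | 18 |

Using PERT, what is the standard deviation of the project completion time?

te_AV setup = (2 + 4·4 + 12)/6 = 30/6 = 5; σ²_AV setup = ((12−2)/6)² = 2.778
te_Stage build = (7 + 4·8 + 9)/6 = 48/6 = 8; σ²_Stage build = ((9−7)/6)² = 0.111
te_Marketing push = (9 + 4·13 + 23)/6 = 84/6 = 14; σ²_Marketing push = ((23−9)/6)² = 5.444
te_Ticketing = (4 + 4·5 + 12)/6 = 36/6 = 6; σ²_Ticketing = ((12−4)/6)² = 1.778
te_Staff briefing = (6 + 4·8 + 10)/6 = 48/6 = 8; σ²_Staff briefing = ((10−6)/6)² = 0.444
te_Rehearsal = (2 + 4·4 + 6)/6 = 24/6 = 4; σ²_Rehearsal = ((6−2)/6)² = 0.444
te_Signage = (7 + 4·12 + 23)/6 = 78/6 = 13; σ²_Signage = ((23−7)/6)² = 7.111
te_Security plan = (6 + 4·12 + 18)/6 = 72/6 = 12; σ²_Security plan = ((18−6)/6)² = 4.000

Forward pass:
ES_AV setup = 0; EF_AV setup = 5
ES_Stage build = 0; EF_Stage build = 8
ES_Marketing push = max(EF_AV setup=5, EF_Stage build=8) = 8; EF_Marketing push = 8+14 = 22
ES_Ticketing = max(EF_AV setup=5, EF_Stage build=8) = 8; EF_Ticketing = 8+6 = 14
ES_Staff briefing = 5; EF_Staff briefing = 5+8 = 13
ES_Rehearsal = max(EF_AV setup=5, EF_Ticketing=14) = 14; EF_Rehearsal = 14+4 = 18
ES_Signage = max(EF_Ticketing=14, EF_Staff briefing=13) = 14; EF_Signage = 14+13 = 27
ES_Security plan = max(EF_Marketing push=22, EF_Rehearsal=18, EF_Signage=27) = 27; EF_Security plan = 27+12 = 39
Expected project duration μ = 39 hours. Critical path: Stage build → Ticketing → Signage → Security plan.

Variance along critical path = 0.111 + 1.778 + 7.111 + 4.000 = 13.000
σ = √13.000 = 3.606 hours

3.61 hours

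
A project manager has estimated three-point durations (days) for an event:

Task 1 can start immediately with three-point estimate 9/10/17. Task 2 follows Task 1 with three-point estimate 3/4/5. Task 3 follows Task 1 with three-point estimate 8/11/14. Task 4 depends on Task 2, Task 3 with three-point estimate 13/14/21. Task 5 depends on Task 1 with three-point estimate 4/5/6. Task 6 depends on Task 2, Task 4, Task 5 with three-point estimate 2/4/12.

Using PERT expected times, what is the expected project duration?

te_Task 1 = (9 + 4·10 + 17)/6 = 66/6 = 11
te_Task 2 = (3 + 4·4 + 5)/6 = 24/6 = 4
te_Task 3 = (8 + 4·11 + 14)/6 = 66/6 = 11
te_Task 4 = (13 + 4·14 + 21)/6 = 90/6 = 15
te_Task 5 = (4 + 4·5 + 6)/6 = 30/6 = 5
te_Task 6 = (2 + 4·4 + 12)/6 = 30/6 = 5

Forward pass:
ES_Task 1 = 0; EF_Task 1 = 11
ES_Task 2 = 11; EF_Task 2 = 11+4 = 15
ES_Task 3 = 11; EF_Task 3 = 11+11 = 22
ES_Task 4 = max(EF_Task 2=15, EF_Task 3=22) = 22; EF_Task 4 = 22+15 = 37
ES_Task 5 = 11; EF_Task 5 = 11+5 = 16
ES_Task 6 = max(EF_Task 2=15, EF_Task 4=37, EF_Task 5=16) = 37; EF_Task 6 = 37+5 = 42
Expected project duration μ = 42 days. Critical path: Task 1 → Task 3 → Task 4 → Task 6.

42 days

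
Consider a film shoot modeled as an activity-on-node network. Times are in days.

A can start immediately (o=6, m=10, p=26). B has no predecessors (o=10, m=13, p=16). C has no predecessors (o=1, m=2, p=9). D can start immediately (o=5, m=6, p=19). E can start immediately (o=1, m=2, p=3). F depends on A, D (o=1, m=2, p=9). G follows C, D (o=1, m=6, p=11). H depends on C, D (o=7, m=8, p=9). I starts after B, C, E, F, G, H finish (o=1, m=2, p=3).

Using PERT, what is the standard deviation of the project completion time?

te_A = (6 + 4·10 + 26)/6 = 72/6 = 12; σ²_A = ((26−6)/6)² = 11.111
te_B = (10 + 4·13 + 16)/6 = 78/6 = 13; σ²_B = ((16−10)/6)² = 1.000
te_C = (1 + 4·2 + 9)/6 = 18/6 = 3; σ²_C = ((9−1)/6)² = 1.778
te_D = (5 + 4·6 + 19)/6 = 48/6 = 8; σ²_D = ((19−5)/6)² = 5.444
te_E = (1 + 4·2 + 3)/6 = 12/6 = 2; σ²_E = ((3−1)/6)² = 0.111
te_F = (1 + 4·2 + 9)/6 = 18/6 = 3; σ²_F = ((9−1)/6)² = 1.778
te_G = (1 + 4·6 + 11)/6 = 36/6 = 6; σ²_G = ((11−1)/6)² = 2.778
te_H = (7 + 4·8 + 9)/6 = 48/6 = 8; σ²_H = ((9−7)/6)² = 0.111
te_I = (1 + 4·2 + 3)/6 = 12/6 = 2; σ²_I = ((3−1)/6)² = 0.111

Forward pass:
ES_A = 0; EF_A = 12
ES_B = 0; EF_B = 13
ES_C = 0; EF_C = 3
ES_D = 0; EF_D = 8
ES_E = 0; EF_E = 2
ES_F = max(EF_A=12, EF_D=8) = 12; EF_F = 12+3 = 15
ES_G = max(EF_C=3, EF_D=8) = 8; EF_G = 8+6 = 14
ES_H = max(EF_C=3, EF_D=8) = 8; EF_H = 8+8 = 16
ES_I = max(EF_B=13, EF_C=3, EF_E=2, EF_F=15, EF_G=14, EF_H=16) = 16; EF_I = 16+2 = 18
Expected project duration μ = 18 days. Critical path: D → H → I.

Variance along critical path = 5.444 + 0.111 + 0.111 = 5.667
σ = √5.667 = 2.380 days

2.38 days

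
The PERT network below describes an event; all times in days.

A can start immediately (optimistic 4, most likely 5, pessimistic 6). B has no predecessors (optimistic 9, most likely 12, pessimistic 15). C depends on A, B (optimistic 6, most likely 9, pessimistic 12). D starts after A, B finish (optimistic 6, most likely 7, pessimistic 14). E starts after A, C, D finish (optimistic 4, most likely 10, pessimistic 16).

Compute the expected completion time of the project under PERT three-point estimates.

31 days

te_A = (4 + 4·5 + 6)/6 = 30/6 = 5
te_B = (9 + 4·12 + 15)/6 = 72/6 = 12
te_C = (6 + 4·9 + 12)/6 = 54/6 = 9
te_D = (6 + 4·7 + 14)/6 = 48/6 = 8
te_E = (4 + 4·10 + 16)/6 = 60/6 = 10

Forward pass:
ES_A = 0; EF_A = 5
ES_B = 0; EF_B = 12
ES_C = max(EF_A=5, EF_B=12) = 12; EF_C = 12+9 = 21
ES_D = max(EF_A=5, EF_B=12) = 12; EF_D = 12+8 = 20
ES_E = max(EF_A=5, EF_C=21, EF_D=20) = 21; EF_E = 21+10 = 31
Expected project duration μ = 31 days. Critical path: B → C → E.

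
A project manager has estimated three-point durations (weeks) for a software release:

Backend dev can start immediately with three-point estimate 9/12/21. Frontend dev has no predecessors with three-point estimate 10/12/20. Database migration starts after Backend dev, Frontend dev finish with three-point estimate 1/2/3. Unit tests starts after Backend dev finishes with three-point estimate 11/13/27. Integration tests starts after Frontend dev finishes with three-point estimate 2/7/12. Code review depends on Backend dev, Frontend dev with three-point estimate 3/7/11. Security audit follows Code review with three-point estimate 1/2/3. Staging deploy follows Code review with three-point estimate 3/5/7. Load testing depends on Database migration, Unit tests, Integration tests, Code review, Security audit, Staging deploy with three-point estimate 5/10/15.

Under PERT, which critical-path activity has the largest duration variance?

te_Backend dev = (9 + 4·12 + 21)/6 = 78/6 = 13; σ²_Backend dev = ((21−9)/6)² = 4.000
te_Frontend dev = (10 + 4·12 + 20)/6 = 78/6 = 13; σ²_Frontend dev = ((20−10)/6)² = 2.778
te_Database migration = (1 + 4·2 + 3)/6 = 12/6 = 2; σ²_Database migration = ((3−1)/6)² = 0.111
te_Unit tests = (11 + 4·13 + 27)/6 = 90/6 = 15; σ²_Unit tests = ((27−11)/6)² = 7.111
te_Integration tests = (2 + 4·7 + 12)/6 = 42/6 = 7; σ²_Integration tests = ((12−2)/6)² = 2.778
te_Code review = (3 + 4·7 + 11)/6 = 42/6 = 7; σ²_Code review = ((11−3)/6)² = 1.778
te_Security audit = (1 + 4·2 + 3)/6 = 12/6 = 2; σ²_Security audit = ((3−1)/6)² = 0.111
te_Staging deploy = (3 + 4·5 + 7)/6 = 30/6 = 5; σ²_Staging deploy = ((7−3)/6)² = 0.444
te_Load testing = (5 + 4·10 + 15)/6 = 60/6 = 10; σ²_Load testing = ((15−5)/6)² = 2.778

Forward pass:
ES_Backend dev = 0; EF_Backend dev = 13
ES_Frontend dev = 0; EF_Frontend dev = 13
ES_Database migration = max(EF_Backend dev=13, EF_Frontend dev=13) = 13; EF_Database migration = 13+2 = 15
ES_Unit tests = 13; EF_Unit tests = 13+15 = 28
ES_Integration tests = 13; EF_Integration tests = 13+7 = 20
ES_Code review = max(EF_Backend dev=13, EF_Frontend dev=13) = 13; EF_Code review = 13+7 = 20
ES_Security audit = 20; EF_Security audit = 20+2 = 22
ES_Staging deploy = 20; EF_Staging deploy = 20+5 = 25
ES_Load testing = max(EF_Database migration=15, EF_Unit tests=28, EF_Integration tests=20, EF_Code review=20, EF_Security audit=22, EF_Staging deploy=25) = 28; EF_Load testing = 28+10 = 38
Expected project duration μ = 38 weeks. Critical path: Backend dev → Unit tests → Load testing.

Variances on critical path: σ²_Backend dev=4.000, σ²_Unit tests=7.111, σ²_Load testing=2.778.
Largest is σ²_Unit tests = 7.111.

Unit tests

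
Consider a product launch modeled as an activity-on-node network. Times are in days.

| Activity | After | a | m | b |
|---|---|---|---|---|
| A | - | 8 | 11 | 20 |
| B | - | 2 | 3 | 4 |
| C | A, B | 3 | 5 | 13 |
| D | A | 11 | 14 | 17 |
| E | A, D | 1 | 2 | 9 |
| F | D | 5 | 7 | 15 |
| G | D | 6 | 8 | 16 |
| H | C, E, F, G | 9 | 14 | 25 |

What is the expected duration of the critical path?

te_A = (8 + 4·11 + 20)/6 = 72/6 = 12
te_B = (2 + 4·3 + 4)/6 = 18/6 = 3
te_C = (3 + 4·5 + 13)/6 = 36/6 = 6
te_D = (11 + 4·14 + 17)/6 = 84/6 = 14
te_E = (1 + 4·2 + 9)/6 = 18/6 = 3
te_F = (5 + 4·7 + 15)/6 = 48/6 = 8
te_G = (6 + 4·8 + 16)/6 = 54/6 = 9
te_H = (9 + 4·14 + 25)/6 = 90/6 = 15

Forward pass:
ES_A = 0; EF_A = 12
ES_B = 0; EF_B = 3
ES_C = max(EF_A=12, EF_B=3) = 12; EF_C = 12+6 = 18
ES_D = 12; EF_D = 12+14 = 26
ES_E = max(EF_A=12, EF_D=26) = 26; EF_E = 26+3 = 29
ES_F = 26; EF_F = 26+8 = 34
ES_G = 26; EF_G = 26+9 = 35
ES_H = max(EF_C=18, EF_E=29, EF_F=34, EF_G=35) = 35; EF_H = 35+15 = 50
Expected project duration μ = 50 days. Critical path: A → D → G → H.

50 days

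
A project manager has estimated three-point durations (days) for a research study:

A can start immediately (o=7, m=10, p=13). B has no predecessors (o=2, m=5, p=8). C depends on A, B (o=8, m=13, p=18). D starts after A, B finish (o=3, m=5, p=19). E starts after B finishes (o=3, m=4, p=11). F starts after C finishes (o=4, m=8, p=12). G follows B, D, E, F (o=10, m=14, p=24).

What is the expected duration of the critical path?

te_A = (7 + 4·10 + 13)/6 = 60/6 = 10
te_B = (2 + 4·5 + 8)/6 = 30/6 = 5
te_C = (8 + 4·13 + 18)/6 = 78/6 = 13
te_D = (3 + 4·5 + 19)/6 = 42/6 = 7
te_E = (3 + 4·4 + 11)/6 = 30/6 = 5
te_F = (4 + 4·8 + 12)/6 = 48/6 = 8
te_G = (10 + 4·14 + 24)/6 = 90/6 = 15

Forward pass:
ES_A = 0; EF_A = 10
ES_B = 0; EF_B = 5
ES_C = max(EF_A=10, EF_B=5) = 10; EF_C = 10+13 = 23
ES_D = max(EF_A=10, EF_B=5) = 10; EF_D = 10+7 = 17
ES_E = 5; EF_E = 5+5 = 10
ES_F = 23; EF_F = 23+8 = 31
ES_G = max(EF_B=5, EF_D=17, EF_E=10, EF_F=31) = 31; EF_G = 31+15 = 46
Expected project duration μ = 46 days. Critical path: A → C → F → G.

46 days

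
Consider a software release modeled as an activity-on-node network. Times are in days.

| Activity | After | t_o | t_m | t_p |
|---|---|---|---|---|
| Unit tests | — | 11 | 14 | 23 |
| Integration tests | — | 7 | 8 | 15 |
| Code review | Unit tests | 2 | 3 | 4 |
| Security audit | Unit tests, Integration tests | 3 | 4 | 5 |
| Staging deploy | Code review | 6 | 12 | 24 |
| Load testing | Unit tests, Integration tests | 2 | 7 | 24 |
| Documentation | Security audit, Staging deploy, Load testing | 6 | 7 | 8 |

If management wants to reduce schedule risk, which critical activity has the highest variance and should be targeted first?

te_Unit tests = (11 + 4·14 + 23)/6 = 90/6 = 15; σ²_Unit tests = ((23−11)/6)² = 4.000
te_Integration tests = (7 + 4·8 + 15)/6 = 54/6 = 9; σ²_Integration tests = ((15−7)/6)² = 1.778
te_Code review = (2 + 4·3 + 4)/6 = 18/6 = 3; σ²_Code review = ((4−2)/6)² = 0.111
te_Security audit = (3 + 4·4 + 5)/6 = 24/6 = 4; σ²_Security audit = ((5−3)/6)² = 0.111
te_Staging deploy = (6 + 4·12 + 24)/6 = 78/6 = 13; σ²_Staging deploy = ((24−6)/6)² = 9.000
te_Load testing = (2 + 4·7 + 24)/6 = 54/6 = 9; σ²_Load testing = ((24−2)/6)² = 13.444
te_Documentation = (6 + 4·7 + 8)/6 = 42/6 = 7; σ²_Documentation = ((8−6)/6)² = 0.111

Forward pass:
ES_Unit tests = 0; EF_Unit tests = 15
ES_Integration tests = 0; EF_Integration tests = 9
ES_Code review = 15; EF_Code review = 15+3 = 18
ES_Security audit = max(EF_Unit tests=15, EF_Integration tests=9) = 15; EF_Security audit = 15+4 = 19
ES_Staging deploy = 18; EF_Staging deploy = 18+13 = 31
ES_Load testing = max(EF_Unit tests=15, EF_Integration tests=9) = 15; EF_Load testing = 15+9 = 24
ES_Documentation = max(EF_Security audit=19, EF_Staging deploy=31, EF_Load testing=24) = 31; EF_Documentation = 31+7 = 38
Expected project duration μ = 38 days. Critical path: Unit tests → Code review → Staging deploy → Documentation.

Variances on critical path: σ²_Unit tests=4.000, σ²_Code review=0.111, σ²_Staging deploy=9.000, σ²_Documentation=0.111.
Largest is σ²_Staging deploy = 9.000.

Staging deploy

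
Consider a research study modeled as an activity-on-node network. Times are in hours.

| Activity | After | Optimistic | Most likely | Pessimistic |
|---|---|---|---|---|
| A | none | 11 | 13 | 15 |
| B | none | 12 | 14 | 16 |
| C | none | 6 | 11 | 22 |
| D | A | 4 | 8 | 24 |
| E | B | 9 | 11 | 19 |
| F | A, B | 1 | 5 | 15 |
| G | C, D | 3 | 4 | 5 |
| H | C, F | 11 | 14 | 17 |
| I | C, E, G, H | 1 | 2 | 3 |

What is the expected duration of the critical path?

te_A = (11 + 4·13 + 15)/6 = 78/6 = 13
te_B = (12 + 4·14 + 16)/6 = 84/6 = 14
te_C = (6 + 4·11 + 22)/6 = 72/6 = 12
te_D = (4 + 4·8 + 24)/6 = 60/6 = 10
te_E = (9 + 4·11 + 19)/6 = 72/6 = 12
te_F = (1 + 4·5 + 15)/6 = 36/6 = 6
te_G = (3 + 4·4 + 5)/6 = 24/6 = 4
te_H = (11 + 4·14 + 17)/6 = 84/6 = 14
te_I = (1 + 4·2 + 3)/6 = 12/6 = 2

Forward pass:
ES_A = 0; EF_A = 13
ES_B = 0; EF_B = 14
ES_C = 0; EF_C = 12
ES_D = 13; EF_D = 13+10 = 23
ES_E = 14; EF_E = 14+12 = 26
ES_F = max(EF_A=13, EF_B=14) = 14; EF_F = 14+6 = 20
ES_G = max(EF_C=12, EF_D=23) = 23; EF_G = 23+4 = 27
ES_H = max(EF_C=12, EF_F=20) = 20; EF_H = 20+14 = 34
ES_I = max(EF_C=12, EF_E=26, EF_G=27, EF_H=34) = 34; EF_I = 34+2 = 36
Expected project duration μ = 36 hours. Critical path: B → F → H → I.

36 hours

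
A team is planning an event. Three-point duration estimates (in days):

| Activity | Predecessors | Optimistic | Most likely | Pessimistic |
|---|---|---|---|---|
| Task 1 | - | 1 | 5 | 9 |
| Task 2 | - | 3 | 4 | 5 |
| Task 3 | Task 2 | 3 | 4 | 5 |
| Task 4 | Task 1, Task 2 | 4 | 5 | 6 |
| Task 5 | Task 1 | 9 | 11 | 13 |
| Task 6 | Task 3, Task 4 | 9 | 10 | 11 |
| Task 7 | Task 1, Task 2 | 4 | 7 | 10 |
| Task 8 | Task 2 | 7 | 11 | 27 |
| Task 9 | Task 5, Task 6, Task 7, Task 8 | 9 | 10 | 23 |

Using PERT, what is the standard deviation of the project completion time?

te_Task 1 = (1 + 4·5 + 9)/6 = 30/6 = 5; σ²_Task 1 = ((9−1)/6)² = 1.778
te_Task 2 = (3 + 4·4 + 5)/6 = 24/6 = 4; σ²_Task 2 = ((5−3)/6)² = 0.111
te_Task 3 = (3 + 4·4 + 5)/6 = 24/6 = 4; σ²_Task 3 = ((5−3)/6)² = 0.111
te_Task 4 = (4 + 4·5 + 6)/6 = 30/6 = 5; σ²_Task 4 = ((6−4)/6)² = 0.111
te_Task 5 = (9 + 4·11 + 13)/6 = 66/6 = 11; σ²_Task 5 = ((13−9)/6)² = 0.444
te_Task 6 = (9 + 4·10 + 11)/6 = 60/6 = 10; σ²_Task 6 = ((11−9)/6)² = 0.111
te_Task 7 = (4 + 4·7 + 10)/6 = 42/6 = 7; σ²_Task 7 = ((10−4)/6)² = 1.000
te_Task 8 = (7 + 4·11 + 27)/6 = 78/6 = 13; σ²_Task 8 = ((27−7)/6)² = 11.111
te_Task 9 = (9 + 4·10 + 23)/6 = 72/6 = 12; σ²_Task 9 = ((23−9)/6)² = 5.444

Forward pass:
ES_Task 1 = 0; EF_Task 1 = 5
ES_Task 2 = 0; EF_Task 2 = 4
ES_Task 3 = 4; EF_Task 3 = 4+4 = 8
ES_Task 4 = max(EF_Task 1=5, EF_Task 2=4) = 5; EF_Task 4 = 5+5 = 10
ES_Task 5 = 5; EF_Task 5 = 5+11 = 16
ES_Task 6 = max(EF_Task 3=8, EF_Task 4=10) = 10; EF_Task 6 = 10+10 = 20
ES_Task 7 = max(EF_Task 1=5, EF_Task 2=4) = 5; EF_Task 7 = 5+7 = 12
ES_Task 8 = 4; EF_Task 8 = 4+13 = 17
ES_Task 9 = max(EF_Task 5=16, EF_Task 6=20, EF_Task 7=12, EF_Task 8=17) = 20; EF_Task 9 = 20+12 = 32
Expected project duration μ = 32 days. Critical path: Task 1 → Task 4 → Task 6 → Task 9.

Variance along critical path = 1.778 + 0.111 + 0.111 + 5.444 = 7.444
σ = √7.444 = 2.728 days

2.73 days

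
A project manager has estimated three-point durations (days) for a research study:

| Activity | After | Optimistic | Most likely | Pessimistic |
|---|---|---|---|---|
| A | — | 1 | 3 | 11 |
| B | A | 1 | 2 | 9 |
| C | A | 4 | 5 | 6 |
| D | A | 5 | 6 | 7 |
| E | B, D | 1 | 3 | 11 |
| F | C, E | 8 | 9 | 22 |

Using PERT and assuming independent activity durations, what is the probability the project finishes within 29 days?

te_A = (1 + 4·3 + 11)/6 = 24/6 = 4; σ²_A = ((11−1)/6)² = 2.778
te_B = (1 + 4·2 + 9)/6 = 18/6 = 3; σ²_B = ((9−1)/6)² = 1.778
te_C = (4 + 4·5 + 6)/6 = 30/6 = 5; σ²_C = ((6−4)/6)² = 0.111
te_D = (5 + 4·6 + 7)/6 = 36/6 = 6; σ²_D = ((7−5)/6)² = 0.111
te_E = (1 + 4·3 + 11)/6 = 24/6 = 4; σ²_E = ((11−1)/6)² = 2.778
te_F = (8 + 4·9 + 22)/6 = 66/6 = 11; σ²_F = ((22−8)/6)² = 5.444

Forward pass:
ES_A = 0; EF_A = 4
ES_B = 4; EF_B = 4+3 = 7
ES_C = 4; EF_C = 4+5 = 9
ES_D = 4; EF_D = 4+6 = 10
ES_E = max(EF_B=7, EF_D=10) = 10; EF_E = 10+4 = 14
ES_F = max(EF_C=9, EF_E=14) = 14; EF_F = 14+11 = 25
Expected project duration μ = 25 days. Critical path: A → D → E → F.

Variance along critical path = 2.778 + 0.111 + 2.778 + 5.444 = 11.111; σ = √11.111 = 3.333 days.
Z = (29 − 25) / 3.333 = 1.200
P(T ≤ 29) = Φ(1.200) ≈ 0.885

0.885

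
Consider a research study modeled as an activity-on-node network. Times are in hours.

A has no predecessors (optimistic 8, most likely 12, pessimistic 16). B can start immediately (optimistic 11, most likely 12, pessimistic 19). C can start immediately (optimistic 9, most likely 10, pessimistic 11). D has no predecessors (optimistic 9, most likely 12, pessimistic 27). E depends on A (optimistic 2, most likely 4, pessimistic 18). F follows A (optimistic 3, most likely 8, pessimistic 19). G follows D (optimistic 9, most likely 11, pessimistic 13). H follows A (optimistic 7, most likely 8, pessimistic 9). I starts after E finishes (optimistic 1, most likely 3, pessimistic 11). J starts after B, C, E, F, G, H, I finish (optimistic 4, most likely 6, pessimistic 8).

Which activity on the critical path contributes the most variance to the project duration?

D

te_A = (8 + 4·12 + 16)/6 = 72/6 = 12; σ²_A = ((16−8)/6)² = 1.778
te_B = (11 + 4·12 + 19)/6 = 78/6 = 13; σ²_B = ((19−11)/6)² = 1.778
te_C = (9 + 4·10 + 11)/6 = 60/6 = 10; σ²_C = ((11−9)/6)² = 0.111
te_D = (9 + 4·12 + 27)/6 = 84/6 = 14; σ²_D = ((27−9)/6)² = 9.000
te_E = (2 + 4·4 + 18)/6 = 36/6 = 6; σ²_E = ((18−2)/6)² = 7.111
te_F = (3 + 4·8 + 19)/6 = 54/6 = 9; σ²_F = ((19−3)/6)² = 7.111
te_G = (9 + 4·11 + 13)/6 = 66/6 = 11; σ²_G = ((13−9)/6)² = 0.444
te_H = (7 + 4·8 + 9)/6 = 48/6 = 8; σ²_H = ((9−7)/6)² = 0.111
te_I = (1 + 4·3 + 11)/6 = 24/6 = 4; σ²_I = ((11−1)/6)² = 2.778
te_J = (4 + 4·6 + 8)/6 = 36/6 = 6; σ²_J = ((8−4)/6)² = 0.444

Forward pass:
ES_A = 0; EF_A = 12
ES_B = 0; EF_B = 13
ES_C = 0; EF_C = 10
ES_D = 0; EF_D = 14
ES_E = 12; EF_E = 12+6 = 18
ES_F = 12; EF_F = 12+9 = 21
ES_G = 14; EF_G = 14+11 = 25
ES_H = 12; EF_H = 12+8 = 20
ES_I = 18; EF_I = 18+4 = 22
ES_J = max(EF_B=13, EF_C=10, EF_E=18, EF_F=21, EF_G=25, EF_H=20, EF_I=22) = 25; EF_J = 25+6 = 31
Expected project duration μ = 31 hours. Critical path: D → G → J.

Variances on critical path: σ²_D=9.000, σ²_G=0.444, σ²_J=0.444.
Largest is σ²_D = 9.000.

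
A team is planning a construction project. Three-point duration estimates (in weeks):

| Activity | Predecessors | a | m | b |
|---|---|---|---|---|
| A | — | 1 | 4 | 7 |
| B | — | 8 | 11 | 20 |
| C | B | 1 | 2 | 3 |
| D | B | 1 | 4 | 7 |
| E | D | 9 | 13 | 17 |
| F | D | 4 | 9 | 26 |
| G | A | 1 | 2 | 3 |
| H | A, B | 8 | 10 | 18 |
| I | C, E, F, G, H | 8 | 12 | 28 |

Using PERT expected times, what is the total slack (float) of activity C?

15 weeks

te_A = (1 + 4·4 + 7)/6 = 24/6 = 4
te_B = (8 + 4·11 + 20)/6 = 72/6 = 12
te_C = (1 + 4·2 + 3)/6 = 12/6 = 2
te_D = (1 + 4·4 + 7)/6 = 24/6 = 4
te_E = (9 + 4·13 + 17)/6 = 78/6 = 13
te_F = (4 + 4·9 + 26)/6 = 66/6 = 11
te_G = (1 + 4·2 + 3)/6 = 12/6 = 2
te_H = (8 + 4·10 + 18)/6 = 66/6 = 11
te_I = (8 + 4·12 + 28)/6 = 84/6 = 14

Forward pass:
ES_A = 0; EF_A = 4
ES_B = 0; EF_B = 12
ES_C = 12; EF_C = 12+2 = 14
ES_D = 12; EF_D = 12+4 = 16
ES_E = 16; EF_E = 16+13 = 29
ES_F = 16; EF_F = 16+11 = 27
ES_G = 4; EF_G = 4+2 = 6
ES_H = max(EF_A=4, EF_B=12) = 12; EF_H = 12+11 = 23
ES_I = max(EF_C=14, EF_E=29, EF_F=27, EF_G=6, EF_H=23) = 29; EF_I = 29+14 = 43
Expected project duration μ = 43 weeks. Critical path: B → D → E → I.

Backward pass:
LF_I = 43; LS_I = 43−14 = 29
LF_H = LS_I = 29; LS_H = 29−11 = 18
LF_G = LS_I = 29; LS_G = 29−2 = 27
LF_F = LS_I = 29; LS_F = 29−11 = 18
LF_E = LS_I = 29; LS_E = 29−13 = 16
LF_D = min(LS_E=16, LS_F=18) = 16; LS_D = 16−4 = 12
LF_C = LS_I = 29; LS_C = 29−2 = 27
LF_B = min(LS_C=27, LS_D=12, LS_H=18) = 12; LS_B = 12−12 = 0
LF_A = min(LS_G=27, LS_H=18) = 18; LS_A = 18−4 = 14
Slack_C = LS_C − ES_C = 27 − 12 = 15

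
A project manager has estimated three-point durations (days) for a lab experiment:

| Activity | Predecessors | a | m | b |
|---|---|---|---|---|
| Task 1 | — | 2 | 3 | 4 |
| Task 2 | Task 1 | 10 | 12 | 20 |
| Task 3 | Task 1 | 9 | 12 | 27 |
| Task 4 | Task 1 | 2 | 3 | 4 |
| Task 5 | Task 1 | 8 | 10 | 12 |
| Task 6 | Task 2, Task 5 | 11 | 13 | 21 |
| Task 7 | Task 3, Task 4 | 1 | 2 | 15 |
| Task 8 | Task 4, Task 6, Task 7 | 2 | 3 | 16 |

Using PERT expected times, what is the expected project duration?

te_Task 1 = (2 + 4·3 + 4)/6 = 18/6 = 3
te_Task 2 = (10 + 4·12 + 20)/6 = 78/6 = 13
te_Task 3 = (9 + 4·12 + 27)/6 = 84/6 = 14
te_Task 4 = (2 + 4·3 + 4)/6 = 18/6 = 3
te_Task 5 = (8 + 4·10 + 12)/6 = 60/6 = 10
te_Task 6 = (11 + 4·13 + 21)/6 = 84/6 = 14
te_Task 7 = (1 + 4·2 + 15)/6 = 24/6 = 4
te_Task 8 = (2 + 4·3 + 16)/6 = 30/6 = 5

Forward pass:
ES_Task 1 = 0; EF_Task 1 = 3
ES_Task 2 = 3; EF_Task 2 = 3+13 = 16
ES_Task 3 = 3; EF_Task 3 = 3+14 = 17
ES_Task 4 = 3; EF_Task 4 = 3+3 = 6
ES_Task 5 = 3; EF_Task 5 = 3+10 = 13
ES_Task 6 = max(EF_Task 2=16, EF_Task 5=13) = 16; EF_Task 6 = 16+14 = 30
ES_Task 7 = max(EF_Task 3=17, EF_Task 4=6) = 17; EF_Task 7 = 17+4 = 21
ES_Task 8 = max(EF_Task 4=6, EF_Task 6=30, EF_Task 7=21) = 30; EF_Task 8 = 30+5 = 35
Expected project duration μ = 35 days. Critical path: Task 1 → Task 2 → Task 6 → Task 8.

35 days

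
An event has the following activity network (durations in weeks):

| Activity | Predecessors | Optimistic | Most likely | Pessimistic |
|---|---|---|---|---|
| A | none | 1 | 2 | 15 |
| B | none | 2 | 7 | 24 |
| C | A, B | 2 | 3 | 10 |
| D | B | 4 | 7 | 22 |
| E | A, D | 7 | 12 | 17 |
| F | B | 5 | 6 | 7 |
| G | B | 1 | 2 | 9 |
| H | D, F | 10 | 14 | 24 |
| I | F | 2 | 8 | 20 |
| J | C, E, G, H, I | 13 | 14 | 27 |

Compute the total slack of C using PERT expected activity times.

20 weeks

te_A = (1 + 4·2 + 15)/6 = 24/6 = 4
te_B = (2 + 4·7 + 24)/6 = 54/6 = 9
te_C = (2 + 4·3 + 10)/6 = 24/6 = 4
te_D = (4 + 4·7 + 22)/6 = 54/6 = 9
te_E = (7 + 4·12 + 17)/6 = 72/6 = 12
te_F = (5 + 4·6 + 7)/6 = 36/6 = 6
te_G = (1 + 4·2 + 9)/6 = 18/6 = 3
te_H = (10 + 4·14 + 24)/6 = 90/6 = 15
te_I = (2 + 4·8 + 20)/6 = 54/6 = 9
te_J = (13 + 4·14 + 27)/6 = 96/6 = 16

Forward pass:
ES_A = 0; EF_A = 4
ES_B = 0; EF_B = 9
ES_C = max(EF_A=4, EF_B=9) = 9; EF_C = 9+4 = 13
ES_D = 9; EF_D = 9+9 = 18
ES_E = max(EF_A=4, EF_D=18) = 18; EF_E = 18+12 = 30
ES_F = 9; EF_F = 9+6 = 15
ES_G = 9; EF_G = 9+3 = 12
ES_H = max(EF_D=18, EF_F=15) = 18; EF_H = 18+15 = 33
ES_I = 15; EF_I = 15+9 = 24
ES_J = max(EF_C=13, EF_E=30, EF_G=12, EF_H=33, EF_I=24) = 33; EF_J = 33+16 = 49
Expected project duration μ = 49 weeks. Critical path: B → D → H → J.

Backward pass:
LF_J = 49; LS_J = 49−16 = 33
LF_I = LS_J = 33; LS_I = 33−9 = 24
LF_H = LS_J = 33; LS_H = 33−15 = 18
LF_G = LS_J = 33; LS_G = 33−3 = 30
LF_F = min(LS_H=18, LS_I=24) = 18; LS_F = 18−6 = 12
LF_E = LS_J = 33; LS_E = 33−12 = 21
LF_D = min(LS_E=21, LS_H=18) = 18; LS_D = 18−9 = 9
LF_C = LS_J = 33; LS_C = 33−4 = 29
LF_B = min(LS_C=29, LS_D=9, LS_F=12, LS_G=30) = 9; LS_B = 9−9 = 0
LF_A = min(LS_C=29, LS_E=21) = 21; LS_A = 21−4 = 17
Slack_C = LS_C − ES_C = 29 − 9 = 20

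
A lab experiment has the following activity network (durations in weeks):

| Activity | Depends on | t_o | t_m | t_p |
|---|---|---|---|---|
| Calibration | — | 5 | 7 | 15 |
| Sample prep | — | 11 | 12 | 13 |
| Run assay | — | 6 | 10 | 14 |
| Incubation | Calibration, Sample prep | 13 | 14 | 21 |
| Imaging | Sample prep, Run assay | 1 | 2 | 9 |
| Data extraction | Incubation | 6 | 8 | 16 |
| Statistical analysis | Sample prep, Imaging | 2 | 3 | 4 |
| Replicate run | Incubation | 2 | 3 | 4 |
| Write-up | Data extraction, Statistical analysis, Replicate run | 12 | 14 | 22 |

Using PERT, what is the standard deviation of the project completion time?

te_Calibration = (5 + 4·7 + 15)/6 = 48/6 = 8; σ²_Calibration = ((15−5)/6)² = 2.778
te_Sample prep = (11 + 4·12 + 13)/6 = 72/6 = 12; σ²_Sample prep = ((13−11)/6)² = 0.111
te_Run assay = (6 + 4·10 + 14)/6 = 60/6 = 10; σ²_Run assay = ((14−6)/6)² = 1.778
te_Incubation = (13 + 4·14 + 21)/6 = 90/6 = 15; σ²_Incubation = ((21−13)/6)² = 1.778
te_Imaging = (1 + 4·2 + 9)/6 = 18/6 = 3; σ²_Imaging = ((9−1)/6)² = 1.778
te_Data extraction = (6 + 4·8 + 16)/6 = 54/6 = 9; σ²_Data extraction = ((16−6)/6)² = 2.778
te_Statistical analysis = (2 + 4·3 + 4)/6 = 18/6 = 3; σ²_Statistical analysis = ((4−2)/6)² = 0.111
te_Replicate run = (2 + 4·3 + 4)/6 = 18/6 = 3; σ²_Replicate run = ((4−2)/6)² = 0.111
te_Write-up = (12 + 4·14 + 22)/6 = 90/6 = 15; σ²_Write-up = ((22−12)/6)² = 2.778

Forward pass:
ES_Calibration = 0; EF_Calibration = 8
ES_Sample prep = 0; EF_Sample prep = 12
ES_Run assay = 0; EF_Run assay = 10
ES_Incubation = max(EF_Calibration=8, EF_Sample prep=12) = 12; EF_Incubation = 12+15 = 27
ES_Imaging = max(EF_Sample prep=12, EF_Run assay=10) = 12; EF_Imaging = 12+3 = 15
ES_Data extraction = 27; EF_Data extraction = 27+9 = 36
ES_Statistical analysis = max(EF_Sample prep=12, EF_Imaging=15) = 15; EF_Statistical analysis = 15+3 = 18
ES_Replicate run = 27; EF_Replicate run = 27+3 = 30
ES_Write-up = max(EF_Data extraction=36, EF_Statistical analysis=18, EF_Replicate run=30) = 36; EF_Write-up = 36+15 = 51
Expected project duration μ = 51 weeks. Critical path: Sample prep → Incubation → Data extraction → Write-up.

Variance along critical path = 0.111 + 1.778 + 2.778 + 2.778 = 7.444
σ = √7.444 = 2.728 weeks

2.73 weeks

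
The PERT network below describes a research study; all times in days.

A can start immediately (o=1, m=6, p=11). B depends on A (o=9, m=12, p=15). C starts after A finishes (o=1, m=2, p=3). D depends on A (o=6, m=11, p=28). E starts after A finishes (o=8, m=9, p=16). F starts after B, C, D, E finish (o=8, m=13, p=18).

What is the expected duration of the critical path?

32 days

te_A = (1 + 4·6 + 11)/6 = 36/6 = 6
te_B = (9 + 4·12 + 15)/6 = 72/6 = 12
te_C = (1 + 4·2 + 3)/6 = 12/6 = 2
te_D = (6 + 4·11 + 28)/6 = 78/6 = 13
te_E = (8 + 4·9 + 16)/6 = 60/6 = 10
te_F = (8 + 4·13 + 18)/6 = 78/6 = 13

Forward pass:
ES_A = 0; EF_A = 6
ES_B = 6; EF_B = 6+12 = 18
ES_C = 6; EF_C = 6+2 = 8
ES_D = 6; EF_D = 6+13 = 19
ES_E = 6; EF_E = 6+10 = 16
ES_F = max(EF_B=18, EF_C=8, EF_D=19, EF_E=16) = 19; EF_F = 19+13 = 32
Expected project duration μ = 32 days. Critical path: A → D → F.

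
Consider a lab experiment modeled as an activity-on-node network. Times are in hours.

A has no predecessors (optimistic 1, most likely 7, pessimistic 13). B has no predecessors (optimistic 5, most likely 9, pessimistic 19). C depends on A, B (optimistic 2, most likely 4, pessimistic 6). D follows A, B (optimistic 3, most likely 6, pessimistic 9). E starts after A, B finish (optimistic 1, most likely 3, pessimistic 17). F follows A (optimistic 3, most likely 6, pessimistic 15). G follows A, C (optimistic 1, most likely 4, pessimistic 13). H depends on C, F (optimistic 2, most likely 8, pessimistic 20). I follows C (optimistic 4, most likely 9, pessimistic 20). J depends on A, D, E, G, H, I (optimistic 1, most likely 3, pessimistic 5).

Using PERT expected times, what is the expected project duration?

27 hours

te_A = (1 + 4·7 + 13)/6 = 42/6 = 7
te_B = (5 + 4·9 + 19)/6 = 60/6 = 10
te_C = (2 + 4·4 + 6)/6 = 24/6 = 4
te_D = (3 + 4·6 + 9)/6 = 36/6 = 6
te_E = (1 + 4·3 + 17)/6 = 30/6 = 5
te_F = (3 + 4·6 + 15)/6 = 42/6 = 7
te_G = (1 + 4·4 + 13)/6 = 30/6 = 5
te_H = (2 + 4·8 + 20)/6 = 54/6 = 9
te_I = (4 + 4·9 + 20)/6 = 60/6 = 10
te_J = (1 + 4·3 + 5)/6 = 18/6 = 3

Forward pass:
ES_A = 0; EF_A = 7
ES_B = 0; EF_B = 10
ES_C = max(EF_A=7, EF_B=10) = 10; EF_C = 10+4 = 14
ES_D = max(EF_A=7, EF_B=10) = 10; EF_D = 10+6 = 16
ES_E = max(EF_A=7, EF_B=10) = 10; EF_E = 10+5 = 15
ES_F = 7; EF_F = 7+7 = 14
ES_G = max(EF_A=7, EF_C=14) = 14; EF_G = 14+5 = 19
ES_H = max(EF_C=14, EF_F=14) = 14; EF_H = 14+9 = 23
ES_I = 14; EF_I = 14+10 = 24
ES_J = max(EF_A=7, EF_D=16, EF_E=15, EF_G=19, EF_H=23, EF_I=24) = 24; EF_J = 24+3 = 27
Expected project duration μ = 27 hours. Critical path: B → C → I → J.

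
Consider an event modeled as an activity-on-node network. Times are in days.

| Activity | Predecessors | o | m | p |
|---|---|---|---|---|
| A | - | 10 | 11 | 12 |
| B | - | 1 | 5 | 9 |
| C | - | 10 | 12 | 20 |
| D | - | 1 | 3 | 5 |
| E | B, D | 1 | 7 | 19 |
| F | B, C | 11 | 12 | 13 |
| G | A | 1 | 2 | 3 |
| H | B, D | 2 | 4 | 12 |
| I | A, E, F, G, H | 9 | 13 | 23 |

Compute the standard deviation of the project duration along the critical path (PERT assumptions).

2.89 days

te_A = (10 + 4·11 + 12)/6 = 66/6 = 11; σ²_A = ((12−10)/6)² = 0.111
te_B = (1 + 4·5 + 9)/6 = 30/6 = 5; σ²_B = ((9−1)/6)² = 1.778
te_C = (10 + 4·12 + 20)/6 = 78/6 = 13; σ²_C = ((20−10)/6)² = 2.778
te_D = (1 + 4·3 + 5)/6 = 18/6 = 3; σ²_D = ((5−1)/6)² = 0.444
te_E = (1 + 4·7 + 19)/6 = 48/6 = 8; σ²_E = ((19−1)/6)² = 9.000
te_F = (11 + 4·12 + 13)/6 = 72/6 = 12; σ²_F = ((13−11)/6)² = 0.111
te_G = (1 + 4·2 + 3)/6 = 12/6 = 2; σ²_G = ((3−1)/6)² = 0.111
te_H = (2 + 4·4 + 12)/6 = 30/6 = 5; σ²_H = ((12−2)/6)² = 2.778
te_I = (9 + 4·13 + 23)/6 = 84/6 = 14; σ²_I = ((23−9)/6)² = 5.444

Forward pass:
ES_A = 0; EF_A = 11
ES_B = 0; EF_B = 5
ES_C = 0; EF_C = 13
ES_D = 0; EF_D = 3
ES_E = max(EF_B=5, EF_D=3) = 5; EF_E = 5+8 = 13
ES_F = max(EF_B=5, EF_C=13) = 13; EF_F = 13+12 = 25
ES_G = 11; EF_G = 11+2 = 13
ES_H = max(EF_B=5, EF_D=3) = 5; EF_H = 5+5 = 10
ES_I = max(EF_A=11, EF_E=13, EF_F=25, EF_G=13, EF_H=10) = 25; EF_I = 25+14 = 39
Expected project duration μ = 39 days. Critical path: C → F → I.

Variance along critical path = 2.778 + 0.111 + 5.444 = 8.333
σ = √8.333 = 2.887 days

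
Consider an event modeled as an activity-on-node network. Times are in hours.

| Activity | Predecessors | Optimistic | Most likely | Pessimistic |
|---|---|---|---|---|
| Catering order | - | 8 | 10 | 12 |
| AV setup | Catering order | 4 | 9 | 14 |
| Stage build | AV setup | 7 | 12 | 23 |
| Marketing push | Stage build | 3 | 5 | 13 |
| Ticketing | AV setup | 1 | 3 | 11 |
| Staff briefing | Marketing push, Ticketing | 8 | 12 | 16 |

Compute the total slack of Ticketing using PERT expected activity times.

15 hours

te_Catering order = (8 + 4·10 + 12)/6 = 60/6 = 10
te_AV setup = (4 + 4·9 + 14)/6 = 54/6 = 9
te_Stage build = (7 + 4·12 + 23)/6 = 78/6 = 13
te_Marketing push = (3 + 4·5 + 13)/6 = 36/6 = 6
te_Ticketing = (1 + 4·3 + 11)/6 = 24/6 = 4
te_Staff briefing = (8 + 4·12 + 16)/6 = 72/6 = 12

Forward pass:
ES_Catering order = 0; EF_Catering order = 10
ES_AV setup = 10; EF_AV setup = 10+9 = 19
ES_Stage build = 19; EF_Stage build = 19+13 = 32
ES_Marketing push = 32; EF_Marketing push = 32+6 = 38
ES_Ticketing = 19; EF_Ticketing = 19+4 = 23
ES_Staff briefing = max(EF_Marketing push=38, EF_Ticketing=23) = 38; EF_Staff briefing = 38+12 = 50
Expected project duration μ = 50 hours. Critical path: Catering order → AV setup → Stage build → Marketing push → Staff briefing.

Backward pass:
LF_Staff briefing = 50; LS_Staff briefing = 50−12 = 38
LF_Ticketing = LS_Staff briefing = 38; LS_Ticketing = 38−4 = 34
LF_Marketing push = LS_Staff briefing = 38; LS_Marketing push = 38−6 = 32
LF_Stage build = LS_Marketing push = 32; LS_Stage build = 32−13 = 19
LF_AV setup = min(LS_Stage build=19, LS_Ticketing=34) = 19; LS_AV setup = 19−9 = 10
LF_Catering order = LS_AV setup = 10; LS_Catering order = 10−10 = 0
Slack_Ticketing = LS_Ticketing − ES_Ticketing = 34 − 19 = 15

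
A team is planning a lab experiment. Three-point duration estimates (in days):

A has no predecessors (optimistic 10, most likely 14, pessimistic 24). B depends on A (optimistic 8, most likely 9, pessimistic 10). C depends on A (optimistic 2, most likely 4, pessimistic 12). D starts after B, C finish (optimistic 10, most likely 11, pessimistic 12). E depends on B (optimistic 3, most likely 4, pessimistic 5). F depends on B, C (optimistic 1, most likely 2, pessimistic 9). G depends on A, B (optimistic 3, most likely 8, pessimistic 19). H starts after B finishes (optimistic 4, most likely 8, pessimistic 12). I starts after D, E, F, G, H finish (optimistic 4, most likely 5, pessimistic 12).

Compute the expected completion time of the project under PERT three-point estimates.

41 days

te_A = (10 + 4·14 + 24)/6 = 90/6 = 15
te_B = (8 + 4·9 + 10)/6 = 54/6 = 9
te_C = (2 + 4·4 + 12)/6 = 30/6 = 5
te_D = (10 + 4·11 + 12)/6 = 66/6 = 11
te_E = (3 + 4·4 + 5)/6 = 24/6 = 4
te_F = (1 + 4·2 + 9)/6 = 18/6 = 3
te_G = (3 + 4·8 + 19)/6 = 54/6 = 9
te_H = (4 + 4·8 + 12)/6 = 48/6 = 8
te_I = (4 + 4·5 + 12)/6 = 36/6 = 6

Forward pass:
ES_A = 0; EF_A = 15
ES_B = 15; EF_B = 15+9 = 24
ES_C = 15; EF_C = 15+5 = 20
ES_D = max(EF_B=24, EF_C=20) = 24; EF_D = 24+11 = 35
ES_E = 24; EF_E = 24+4 = 28
ES_F = max(EF_B=24, EF_C=20) = 24; EF_F = 24+3 = 27
ES_G = max(EF_A=15, EF_B=24) = 24; EF_G = 24+9 = 33
ES_H = 24; EF_H = 24+8 = 32
ES_I = max(EF_D=35, EF_E=28, EF_F=27, EF_G=33, EF_H=32) = 35; EF_I = 35+6 = 41
Expected project duration μ = 41 days. Critical path: A → B → D → I.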